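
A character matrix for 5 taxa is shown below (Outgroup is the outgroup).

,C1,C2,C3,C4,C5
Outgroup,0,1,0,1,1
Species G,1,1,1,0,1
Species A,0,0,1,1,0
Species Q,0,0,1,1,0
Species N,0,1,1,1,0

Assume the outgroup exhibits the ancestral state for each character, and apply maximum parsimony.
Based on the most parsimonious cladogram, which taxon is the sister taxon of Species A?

Character polarity is set by the outgroup: the derived state is whichever differs from the outgroup's state, so for C2, C4, C5 the derived state is '0', and for the remaining characters it is '1'.
C1 (derived state '1') is unique to Species G (autapomorphy; uninformative for grouping).
C2: derived state '0' in Species A and Species Q only — synapomorphy for {Species A, Species Q}.
All ingroup taxa share the derived state '1' for C3; it defines the ingroup but does not resolve relationships within it.
C4 (derived state '0') is unique to Species G (autapomorphy; uninformative for grouping).
C5: derived state '0' in Species A, Species N, and Species Q only — synapomorphy for {Species A, Species N, Species Q}.
Most parsimonious ingroup topology: (Species G,((Species A,Species Q),Species N)).
Species A and Species Q form a cherry on this tree, so they are sister taxa.

Species Q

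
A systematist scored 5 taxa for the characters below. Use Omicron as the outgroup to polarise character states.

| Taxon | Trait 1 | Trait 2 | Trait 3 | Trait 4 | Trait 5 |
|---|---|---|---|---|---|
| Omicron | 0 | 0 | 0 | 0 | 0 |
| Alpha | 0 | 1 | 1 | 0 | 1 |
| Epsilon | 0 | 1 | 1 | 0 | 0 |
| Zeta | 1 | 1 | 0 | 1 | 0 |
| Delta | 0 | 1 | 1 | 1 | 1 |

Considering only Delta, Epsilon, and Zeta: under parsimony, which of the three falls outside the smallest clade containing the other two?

The outgroup has state '0' for every character, so '1' is the derived state throughout.
Trait 1: derived state '1' in Zeta only — an autapomorphy, so it tells us nothing about relationships among taxa.
All ingroup taxa share the derived state '1' for Trait 2; it defines the ingroup but does not resolve relationships within it.
Trait 3: derived state '1' in Alpha, Delta, and Epsilon only — synapomorphy for {Alpha, Delta, Epsilon}.
Trait 4 (state '1') occurs in Delta and Zeta but conflicts with the nesting implied by the other characters — most parsimoniously interpreted as homoplasy.
Trait 5 (derived state '1') is shared by Alpha and Delta — a synapomorphy uniting that clade.
Most parsimonious ingroup topology: (((Alpha,Delta),Epsilon),Zeta).
Epsilon and Delta share a more recent common ancestor with each other than either does with Zeta, so Zeta is the least closely related of the three.

Zeta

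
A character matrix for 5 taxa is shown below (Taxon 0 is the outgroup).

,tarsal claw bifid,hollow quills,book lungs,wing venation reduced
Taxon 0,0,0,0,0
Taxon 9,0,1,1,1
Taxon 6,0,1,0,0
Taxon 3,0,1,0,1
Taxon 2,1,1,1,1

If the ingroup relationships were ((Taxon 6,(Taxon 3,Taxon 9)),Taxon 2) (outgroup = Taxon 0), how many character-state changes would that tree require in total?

Map each character onto ((Taxon 6,(Taxon 3,Taxon 9)),Taxon 2) (rooted by Taxon 0) and count the minimum state changes it requires (Fitch parsimony):
tarsal claw bifid: 1; hollow quills: 1; book lungs: 2; wing venation reduced: 2.
Total tree length = 6.

6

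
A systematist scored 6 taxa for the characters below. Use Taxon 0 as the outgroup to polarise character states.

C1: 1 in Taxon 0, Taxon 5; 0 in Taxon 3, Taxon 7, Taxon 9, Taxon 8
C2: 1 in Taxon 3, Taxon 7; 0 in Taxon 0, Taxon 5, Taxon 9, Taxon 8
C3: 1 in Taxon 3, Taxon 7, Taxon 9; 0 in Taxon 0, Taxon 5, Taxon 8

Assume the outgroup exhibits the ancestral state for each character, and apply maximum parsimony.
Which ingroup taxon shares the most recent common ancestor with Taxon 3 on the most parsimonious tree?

Character polarity is set by the outgroup: the derived state is whichever differs from the outgroup's state, so for C1 the derived state is '0', and for the remaining characters it is '1'.
Only Taxon 3, Taxon 7, Taxon 8, and Taxon 9 show the derived state '0' for C1, supporting them as a clade.
C2 (derived state '1') is shared by Taxon 3 and Taxon 7 — a synapomorphy uniting that clade.
C3: derived state '1' in Taxon 3, Taxon 7, and Taxon 9 only — synapomorphy for {Taxon 3, Taxon 7, Taxon 9}.
Most parsimonious ingroup topology: ((((Taxon 3,Taxon 7),Taxon 9),Taxon 8),Taxon 5).
Taxon 3 and Taxon 7 form a cherry on this tree, so they are sister taxa.

Taxon 7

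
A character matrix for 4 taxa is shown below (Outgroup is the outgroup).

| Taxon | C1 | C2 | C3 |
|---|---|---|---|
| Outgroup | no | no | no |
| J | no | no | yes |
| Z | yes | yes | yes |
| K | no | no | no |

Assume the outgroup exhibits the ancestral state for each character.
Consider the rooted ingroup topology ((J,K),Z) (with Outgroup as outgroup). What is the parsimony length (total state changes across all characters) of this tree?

Map each character onto ((J,K),Z) (rooted by Outgroup) and count the minimum state changes it requires (Fitch parsimony):
C1: 1; C2: 1; C3: 2.
Total tree length = 4.

4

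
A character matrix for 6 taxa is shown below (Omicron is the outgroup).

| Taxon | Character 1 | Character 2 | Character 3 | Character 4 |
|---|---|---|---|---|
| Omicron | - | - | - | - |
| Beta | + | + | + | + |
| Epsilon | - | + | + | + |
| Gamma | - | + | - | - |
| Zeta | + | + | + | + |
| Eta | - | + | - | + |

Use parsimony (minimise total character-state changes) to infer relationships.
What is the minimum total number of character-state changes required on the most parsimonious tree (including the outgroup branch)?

4

The outgroup has state '-' for every character, so '+' is the derived state throughout.
Only Beta and Zeta show the derived state '+' for Character 1, supporting them as a clade.
Character 2 (derived state '+') is shared by all ingroup taxa — unites the whole ingroup.
Character 3: derived state '+' in Beta, Epsilon, and Zeta only — synapomorphy for {Beta, Epsilon, Zeta}.
Character 4: derived state '+' in Beta, Epsilon, Eta, and Zeta only — synapomorphy for {Beta, Epsilon, Eta, Zeta}.
Most parsimonious ingroup topology: ((((Beta,Zeta),Epsilon),Eta),Gamma).
Changes per character on this tree: Character 1: 1; Character 2: 1; Character 3: 1; Character 4: 1.
Total = 4.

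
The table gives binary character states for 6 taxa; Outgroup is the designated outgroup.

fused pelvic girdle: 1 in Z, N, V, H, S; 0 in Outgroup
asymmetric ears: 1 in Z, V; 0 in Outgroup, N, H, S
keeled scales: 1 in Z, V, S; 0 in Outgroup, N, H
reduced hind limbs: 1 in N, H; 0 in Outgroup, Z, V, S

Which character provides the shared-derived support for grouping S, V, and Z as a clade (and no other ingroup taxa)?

keeled scales

The outgroup has state '0' for every character, so '1' is the derived state throughout.
fused pelvic girdle (derived state '1') is shared by all ingroup taxa — unites the whole ingroup.
Only V and Z show the derived state '1' for asymmetric ears, supporting them as a clade.
keeled scales: derived state '1' in S, V, and Z only — synapomorphy for {S, V, Z}.
reduced hind limbs (derived state '1') is shared by H and N — a synapomorphy uniting that clade.
Most parsimonious ingroup topology: (((Z,V),S),(N,H)).
The clade {S, V, Z} is supported by keeled scales: its derived state '1' occurs in exactly those taxa and in no other taxon (including the outgroup).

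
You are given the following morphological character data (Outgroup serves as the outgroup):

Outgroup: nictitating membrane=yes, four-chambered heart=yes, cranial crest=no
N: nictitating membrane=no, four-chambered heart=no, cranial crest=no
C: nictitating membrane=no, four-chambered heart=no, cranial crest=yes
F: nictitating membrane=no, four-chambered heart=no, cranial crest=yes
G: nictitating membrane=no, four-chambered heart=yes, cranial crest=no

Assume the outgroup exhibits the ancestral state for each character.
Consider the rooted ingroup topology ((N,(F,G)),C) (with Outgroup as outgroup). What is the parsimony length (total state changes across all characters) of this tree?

5

Map each character onto ((N,(F,G)),C) (rooted by Outgroup) and count the minimum state changes it requires (Fitch parsimony):
nictitating membrane: 1; four-chambered heart: 2; cranial crest: 2.
Total tree length = 5.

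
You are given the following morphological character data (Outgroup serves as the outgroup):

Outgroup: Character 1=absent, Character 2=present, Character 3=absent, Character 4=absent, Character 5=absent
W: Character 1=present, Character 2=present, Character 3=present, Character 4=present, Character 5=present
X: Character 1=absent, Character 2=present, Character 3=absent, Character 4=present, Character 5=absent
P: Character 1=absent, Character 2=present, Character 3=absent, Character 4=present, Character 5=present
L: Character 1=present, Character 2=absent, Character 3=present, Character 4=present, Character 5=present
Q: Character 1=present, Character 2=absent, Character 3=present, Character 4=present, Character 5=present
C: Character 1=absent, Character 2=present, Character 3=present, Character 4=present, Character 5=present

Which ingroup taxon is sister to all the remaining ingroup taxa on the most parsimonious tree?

X

Character polarity is set by the outgroup: the derived state is whichever differs from the outgroup's state, so for Character 2 the derived state is 'absent', and for the remaining characters it is 'present'.
Only L, Q, and W show the derived state 'present' for Character 1, supporting them as a clade.
Character 2: derived state 'absent' in L and Q only — synapomorphy for {L, Q}.
Character 3 (derived state 'present') is shared by C, L, Q, and W — a synapomorphy uniting that clade.
Character 4 (derived state 'present') is shared by all ingroup taxa — unites the whole ingroup.
Character 5 (derived state 'present') is shared by C, L, P, Q, and W — a synapomorphy uniting that clade.
Most parsimonious ingroup topology: ((((W,(L,Q)),C),P),X).
X is sister to the clade containing all other ingroup taxa, so it is the earliest-diverging (most basal) ingroup lineage.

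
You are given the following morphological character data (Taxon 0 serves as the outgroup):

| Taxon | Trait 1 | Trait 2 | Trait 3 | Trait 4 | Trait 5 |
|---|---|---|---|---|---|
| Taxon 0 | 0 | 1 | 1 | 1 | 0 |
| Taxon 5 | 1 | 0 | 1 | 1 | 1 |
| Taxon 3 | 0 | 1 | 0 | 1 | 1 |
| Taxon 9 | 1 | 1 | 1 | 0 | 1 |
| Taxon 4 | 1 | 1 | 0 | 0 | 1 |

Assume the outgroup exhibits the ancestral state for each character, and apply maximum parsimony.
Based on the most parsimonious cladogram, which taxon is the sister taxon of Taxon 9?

Character polarity is set by the outgroup: the derived state is whichever differs from the outgroup's state, so for Trait 2, Trait 3, Trait 4 the derived state is '0', and for the remaining characters it is '1'.
Trait 1 (derived state '1') is shared by Taxon 4, Taxon 5, and Taxon 9 — a synapomorphy uniting that clade.
Trait 2 (derived state '0') is unique to Taxon 5 (autapomorphy; uninformative for grouping).
Trait 3 (state '0') occurs in Taxon 3 and Taxon 4 but conflicts with the nesting implied by the other characters — most parsimoniously interpreted as homoplasy.
Trait 4 (derived state '0') is shared by Taxon 4 and Taxon 9 — a synapomorphy uniting that clade.
Trait 5 (derived state '1') is shared by all ingroup taxa — unites the whole ingroup.
Most parsimonious ingroup topology: ((Taxon 5,(Taxon 9,Taxon 4)),Taxon 3).
Taxon 9 and Taxon 4 form a cherry on this tree, so they are sister taxa.

Taxon 4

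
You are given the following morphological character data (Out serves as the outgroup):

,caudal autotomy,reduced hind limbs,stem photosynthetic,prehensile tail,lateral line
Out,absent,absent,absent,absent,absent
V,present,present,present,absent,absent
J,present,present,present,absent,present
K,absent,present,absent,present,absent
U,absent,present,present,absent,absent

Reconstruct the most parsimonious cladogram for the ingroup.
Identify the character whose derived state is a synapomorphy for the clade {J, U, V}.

The outgroup has state 'absent' for every character, so 'present' is the derived state throughout.
Only J and V show the derived state 'present' for caudal autotomy, supporting them as a clade.
All ingroup taxa share the derived state 'present' for reduced hind limbs; it defines the ingroup but does not resolve relationships within it.
Only J, U, and V show the derived state 'present' for stem photosynthetic, supporting them as a clade.
prehensile tail (derived state 'present') is unique to K (autapomorphy; uninformative for grouping).
lateral line: derived state 'present' in J only — an autapomorphy, so it tells us nothing about relationships among taxa.
Most parsimonious ingroup topology: (((V,J),U),K).
The clade {J, U, V} is supported by stem photosynthetic: its derived state 'present' occurs in exactly those taxa and in no other taxon (including the outgroup).

stem photosynthetic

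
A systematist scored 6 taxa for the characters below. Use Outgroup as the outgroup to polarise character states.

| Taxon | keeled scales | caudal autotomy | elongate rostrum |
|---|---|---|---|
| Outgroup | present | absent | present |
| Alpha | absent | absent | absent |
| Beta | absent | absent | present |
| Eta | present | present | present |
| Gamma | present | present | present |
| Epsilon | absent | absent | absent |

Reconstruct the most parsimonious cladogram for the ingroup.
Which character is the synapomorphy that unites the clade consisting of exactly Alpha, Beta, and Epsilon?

keeled scales

Character polarity is set by the outgroup: the derived state is whichever differs from the outgroup's state, so for keeled scales, elongate rostrum the derived state is 'absent', and for the remaining characters it is 'present'.
Only Alpha, Beta, and Epsilon show the derived state 'absent' for keeled scales, supporting them as a clade.
caudal autotomy (derived state 'present') is shared by Eta and Gamma — a synapomorphy uniting that clade.
Only Alpha and Epsilon show the derived state 'absent' for elongate rostrum, supporting them as a clade.
Most parsimonious ingroup topology: (((Alpha,Epsilon),Beta),(Eta,Gamma)).
The clade {Alpha, Beta, Epsilon} is supported by keeled scales: its derived state 'absent' occurs in exactly those taxa and in no other taxon (including the outgroup).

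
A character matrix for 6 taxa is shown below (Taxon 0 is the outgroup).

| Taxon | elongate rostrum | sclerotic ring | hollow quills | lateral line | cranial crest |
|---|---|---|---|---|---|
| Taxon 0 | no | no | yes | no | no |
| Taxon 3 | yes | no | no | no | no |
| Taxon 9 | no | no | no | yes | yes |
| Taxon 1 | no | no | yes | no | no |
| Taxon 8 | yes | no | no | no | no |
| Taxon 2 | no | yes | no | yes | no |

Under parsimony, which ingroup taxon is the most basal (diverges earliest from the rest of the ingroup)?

Taxon 1

Character polarity is set by the outgroup: the derived state is whichever differs from the outgroup's state, so for hollow quills the derived state is 'no', and for the remaining characters it is 'yes'.
Only Taxon 3 and Taxon 8 show the derived state 'yes' for elongate rostrum, supporting them as a clade.
sclerotic ring: derived state 'yes' in Taxon 2 only — an autapomorphy, so it tells us nothing about relationships among taxa.
hollow quills: derived state 'no' in Taxon 2, Taxon 3, Taxon 8, and Taxon 9 only — synapomorphy for {Taxon 2, Taxon 3, Taxon 8, Taxon 9}.
lateral line: derived state 'yes' in Taxon 2 and Taxon 9 only — synapomorphy for {Taxon 2, Taxon 9}.
cranial crest (derived state 'yes') is unique to Taxon 9 (autapomorphy; uninformative for grouping).
Most parsimonious ingroup topology: (Taxon 1,((Taxon 2,Taxon 9),(Taxon 8,Taxon 3))).
Taxon 1 is sister to the clade containing all other ingroup taxa, so it is the earliest-diverging (most basal) ingroup lineage.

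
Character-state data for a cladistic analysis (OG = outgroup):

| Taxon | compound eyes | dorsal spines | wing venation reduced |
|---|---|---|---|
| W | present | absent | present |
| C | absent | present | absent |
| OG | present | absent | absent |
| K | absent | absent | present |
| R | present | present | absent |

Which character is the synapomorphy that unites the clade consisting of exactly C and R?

dorsal spines

Character polarity is set by the outgroup: the derived state is whichever differs from the outgroup's state, so for compound eyes the derived state is 'absent', and for the remaining characters it is 'present'.
compound eyes groups C and K, which is incompatible with the clades supported by the remaining characters; treating it as convergent (homoplasy) costs fewer steps than any alternative tree.
dorsal spines: derived state 'present' in C and R only — synapomorphy for {C, R}.
wing venation reduced (derived state 'present') is shared by K and W — a synapomorphy uniting that clade.
Most parsimonious ingroup topology: ((C,R),(K,W)).
The clade {C, R} is supported by dorsal spines: its derived state 'present' occurs in exactly those taxa and in no other taxon (including the outgroup).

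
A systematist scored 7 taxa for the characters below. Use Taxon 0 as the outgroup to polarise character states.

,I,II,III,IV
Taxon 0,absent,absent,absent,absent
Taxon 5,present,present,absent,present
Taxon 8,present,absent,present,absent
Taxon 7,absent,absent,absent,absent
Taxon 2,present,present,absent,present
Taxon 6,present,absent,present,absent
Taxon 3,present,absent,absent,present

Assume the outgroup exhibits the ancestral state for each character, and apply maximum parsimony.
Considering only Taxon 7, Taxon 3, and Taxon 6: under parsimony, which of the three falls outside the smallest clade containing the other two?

Taxon 7

The outgroup has state 'absent' for every character, so 'present' is the derived state throughout.
Only Taxon 2, Taxon 3, Taxon 5, Taxon 6, and Taxon 8 show the derived state 'present' for I, supporting them as a clade.
Only Taxon 2 and Taxon 5 show the derived state 'present' for II, supporting them as a clade.
III: derived state 'present' in Taxon 6 and Taxon 8 only — synapomorphy for {Taxon 6, Taxon 8}.
Only Taxon 2, Taxon 3, and Taxon 5 show the derived state 'present' for IV, supporting them as a clade.
Most parsimonious ingroup topology: ((((Taxon 5,Taxon 2),Taxon 3),(Taxon 8,Taxon 6)),Taxon 7).
Taxon 3 and Taxon 6 share a more recent common ancestor with each other than either does with Taxon 7, so Taxon 7 is the least closely related of the three.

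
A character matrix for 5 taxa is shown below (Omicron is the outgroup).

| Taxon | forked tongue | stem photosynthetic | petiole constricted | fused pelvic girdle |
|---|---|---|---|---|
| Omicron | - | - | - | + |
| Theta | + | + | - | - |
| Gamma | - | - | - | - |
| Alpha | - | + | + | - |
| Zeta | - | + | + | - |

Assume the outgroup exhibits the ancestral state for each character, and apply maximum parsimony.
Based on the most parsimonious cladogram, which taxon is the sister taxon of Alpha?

Character polarity is set by the outgroup: the derived state is whichever differs from the outgroup's state, so for fused pelvic girdle the derived state is '-', and for the remaining characters it is '+'.
forked tongue (derived state '+') is unique to Theta (autapomorphy; uninformative for grouping).
Only Alpha, Theta, and Zeta show the derived state '+' for stem photosynthetic, supporting them as a clade.
petiole constricted: derived state '+' in Alpha and Zeta only — synapomorphy for {Alpha, Zeta}.
fused pelvic girdle (derived state '-') is shared by all ingroup taxa — unites the whole ingroup.
Most parsimonious ingroup topology: ((Theta,(Alpha,Zeta)),Gamma).
Alpha and Zeta form a cherry on this tree, so they are sister taxa.

Zeta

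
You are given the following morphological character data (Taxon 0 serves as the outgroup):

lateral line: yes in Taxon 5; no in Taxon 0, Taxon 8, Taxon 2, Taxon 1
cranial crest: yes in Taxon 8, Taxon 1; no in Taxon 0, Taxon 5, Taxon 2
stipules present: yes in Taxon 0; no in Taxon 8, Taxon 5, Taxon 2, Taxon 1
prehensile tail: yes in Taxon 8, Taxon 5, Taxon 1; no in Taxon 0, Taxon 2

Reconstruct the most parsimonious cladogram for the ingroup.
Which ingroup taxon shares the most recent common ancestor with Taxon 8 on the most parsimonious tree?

Taxon 1

Character polarity is set by the outgroup: the derived state is whichever differs from the outgroup's state, so for stipules present the derived state is 'no', and for the remaining characters it is 'yes'.
lateral line: derived state 'yes' in Taxon 5 only — an autapomorphy, so it tells us nothing about relationships among taxa.
cranial crest (derived state 'yes') is shared by Taxon 1 and Taxon 8 — a synapomorphy uniting that clade.
stipules present (derived state 'no') is shared by all ingroup taxa — unites the whole ingroup.
Only Taxon 1, Taxon 5, and Taxon 8 show the derived state 'yes' for prehensile tail, supporting them as a clade.
Most parsimonious ingroup topology: (((Taxon 8,Taxon 1),Taxon 5),Taxon 2).
Taxon 8 and Taxon 1 form a cherry on this tree, so they are sister taxa.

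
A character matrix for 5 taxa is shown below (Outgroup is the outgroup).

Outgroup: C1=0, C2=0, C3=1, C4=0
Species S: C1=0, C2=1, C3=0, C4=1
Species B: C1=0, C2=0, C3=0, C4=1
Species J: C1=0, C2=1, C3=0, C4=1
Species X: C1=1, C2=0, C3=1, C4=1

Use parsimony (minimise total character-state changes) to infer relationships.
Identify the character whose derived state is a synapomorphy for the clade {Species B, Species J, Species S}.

Character polarity is set by the outgroup: the derived state is whichever differs from the outgroup's state, so for C3 the derived state is '0', and for the remaining characters it is '1'.
C1 (derived state '1') is unique to Species X (autapomorphy; uninformative for grouping).
C2 (derived state '1') is shared by Species J and Species S — a synapomorphy uniting that clade.
C3 (derived state '0') is shared by Species B, Species J, and Species S — a synapomorphy uniting that clade.
C4 (derived state '1') is shared by all ingroup taxa — unites the whole ingroup.
Most parsimonious ingroup topology: (((Species S,Species J),Species B),Species X).
The clade {Species B, Species J, Species S} is supported by C3: its derived state '0' occurs in exactly those taxa and in no other taxon (including the outgroup).

C3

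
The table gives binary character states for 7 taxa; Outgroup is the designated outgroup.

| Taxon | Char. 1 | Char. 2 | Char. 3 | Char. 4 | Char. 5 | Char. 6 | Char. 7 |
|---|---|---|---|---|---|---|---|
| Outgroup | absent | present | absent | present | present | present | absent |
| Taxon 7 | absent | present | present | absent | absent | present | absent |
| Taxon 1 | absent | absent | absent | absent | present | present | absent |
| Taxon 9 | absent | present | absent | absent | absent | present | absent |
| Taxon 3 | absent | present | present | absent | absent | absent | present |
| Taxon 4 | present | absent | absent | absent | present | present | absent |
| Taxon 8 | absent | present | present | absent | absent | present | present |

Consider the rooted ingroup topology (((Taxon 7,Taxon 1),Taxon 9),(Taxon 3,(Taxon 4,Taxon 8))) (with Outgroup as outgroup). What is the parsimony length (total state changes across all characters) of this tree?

Map each character onto (((Taxon 7,Taxon 1),Taxon 9),(Taxon 3,(Taxon 4,Taxon 8))) (rooted by Outgroup) and count the minimum state changes it requires (Fitch parsimony):
Char. 1: 1; Char. 2: 2; Char. 3: 3; Char. 4: 1; Char. 5: 3; Char. 6: 1; Char. 7: 2.
Total tree length = 13.

13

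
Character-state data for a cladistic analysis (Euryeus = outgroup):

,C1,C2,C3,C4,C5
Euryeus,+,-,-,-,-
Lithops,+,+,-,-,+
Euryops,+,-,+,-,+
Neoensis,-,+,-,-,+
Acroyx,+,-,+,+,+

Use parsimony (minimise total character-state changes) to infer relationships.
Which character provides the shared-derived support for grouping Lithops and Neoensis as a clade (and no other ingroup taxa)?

C2

Character polarity is set by the outgroup: the derived state is whichever differs from the outgroup's state, so for C1 the derived state is '-', and for the remaining characters it is '+'.
C1 (derived state '-') is unique to Neoensis (autapomorphy; uninformative for grouping).
Only Lithops and Neoensis show the derived state '+' for C2, supporting them as a clade.
Only Acroyx and Euryops show the derived state '+' for C3, supporting them as a clade.
C4 (derived state '+') is unique to Acroyx (autapomorphy; uninformative for grouping).
C5 (derived state '+') is shared by all ingroup taxa — unites the whole ingroup.
Most parsimonious ingroup topology: ((Lithops,Neoensis),(Euryops,Acroyx)).
The clade {Lithops, Neoensis} is supported by C2: its derived state '+' occurs in exactly those taxa and in no other taxon (including the outgroup).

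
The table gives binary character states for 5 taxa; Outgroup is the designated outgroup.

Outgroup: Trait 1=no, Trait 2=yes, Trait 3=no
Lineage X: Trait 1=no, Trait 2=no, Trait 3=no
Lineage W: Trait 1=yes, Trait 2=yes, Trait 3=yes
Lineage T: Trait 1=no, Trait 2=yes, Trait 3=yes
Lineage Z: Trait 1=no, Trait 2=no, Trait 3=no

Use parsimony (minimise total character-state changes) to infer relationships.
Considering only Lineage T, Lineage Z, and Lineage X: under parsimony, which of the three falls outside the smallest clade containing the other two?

Character polarity is set by the outgroup: the derived state is whichever differs from the outgroup's state, so for Trait 2 the derived state is 'no', and for the remaining characters it is 'yes'.
Trait 1 (derived state 'yes') is unique to Lineage W (autapomorphy; uninformative for grouping).
Trait 2 (derived state 'no') is shared by Lineage X and Lineage Z — a synapomorphy uniting that clade.
Only Lineage T and Lineage W show the derived state 'yes' for Trait 3, supporting them as a clade.
Most parsimonious ingroup topology: ((Lineage X,Lineage Z),(Lineage W,Lineage T)).
Lineage Z and Lineage X share a more recent common ancestor with each other than either does with Lineage T, so Lineage T is the least closely related of the three.

Lineage T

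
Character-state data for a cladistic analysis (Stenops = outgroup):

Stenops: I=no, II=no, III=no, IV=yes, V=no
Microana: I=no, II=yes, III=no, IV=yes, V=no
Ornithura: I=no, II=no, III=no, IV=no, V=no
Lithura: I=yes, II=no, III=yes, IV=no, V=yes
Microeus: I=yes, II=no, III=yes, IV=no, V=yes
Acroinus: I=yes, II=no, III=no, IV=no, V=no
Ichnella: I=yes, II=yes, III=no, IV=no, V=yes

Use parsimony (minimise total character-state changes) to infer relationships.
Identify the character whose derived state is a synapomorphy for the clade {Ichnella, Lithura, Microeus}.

Character polarity is set by the outgroup: the derived state is whichever differs from the outgroup's state, so for IV the derived state is 'no', and for the remaining characters it is 'yes'.
Only Acroinus, Ichnella, Lithura, and Microeus show the derived state 'yes' for I, supporting them as a clade.
II groups Ichnella and Microana, which is incompatible with the clades supported by the remaining characters; treating it as convergent (homoplasy) costs fewer steps than any alternative tree.
III: derived state 'yes' in Lithura and Microeus only — synapomorphy for {Lithura, Microeus}.
IV: derived state 'no' in Acroinus, Ichnella, Lithura, Microeus, and Ornithura only — synapomorphy for {Acroinus, Ichnella, Lithura, Microeus, Ornithura}.
V: derived state 'yes' in Ichnella, Lithura, and Microeus only — synapomorphy for {Ichnella, Lithura, Microeus}.
Most parsimonious ingroup topology: (Microana,(Ornithura,(((Lithura,Microeus),Ichnella),Acroinus))).
The clade {Ichnella, Lithura, Microeus} is supported by V: its derived state 'yes' occurs in exactly those taxa and in no other taxon (including the outgroup).

V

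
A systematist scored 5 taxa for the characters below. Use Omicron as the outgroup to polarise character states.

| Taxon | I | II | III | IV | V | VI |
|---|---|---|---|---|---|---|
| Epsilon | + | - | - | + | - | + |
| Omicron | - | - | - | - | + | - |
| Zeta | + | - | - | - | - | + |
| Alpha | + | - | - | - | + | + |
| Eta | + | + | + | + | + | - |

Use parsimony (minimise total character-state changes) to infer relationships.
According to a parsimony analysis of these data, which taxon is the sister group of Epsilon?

Zeta

Character polarity is set by the outgroup: the derived state is whichever differs from the outgroup's state, so for V the derived state is '-', and for the remaining characters it is '+'.
All ingroup taxa share the derived state '+' for I; it defines the ingroup but does not resolve relationships within it.
II (derived state '+') is unique to Eta (autapomorphy; uninformative for grouping).
III: derived state '+' in Eta only — an autapomorphy, so it tells us nothing about relationships among taxa.
IV groups Epsilon and Eta, which is incompatible with the clades supported by the remaining characters; treating it as convergent (homoplasy) costs fewer steps than any alternative tree.
V: derived state '-' in Epsilon and Zeta only — synapomorphy for {Epsilon, Zeta}.
Only Alpha, Epsilon, and Zeta show the derived state '+' for VI, supporting them as a clade.
Most parsimonious ingroup topology: (Eta,(Alpha,(Epsilon,Zeta))).
Epsilon and Zeta form a cherry on this tree, so they are sister taxa.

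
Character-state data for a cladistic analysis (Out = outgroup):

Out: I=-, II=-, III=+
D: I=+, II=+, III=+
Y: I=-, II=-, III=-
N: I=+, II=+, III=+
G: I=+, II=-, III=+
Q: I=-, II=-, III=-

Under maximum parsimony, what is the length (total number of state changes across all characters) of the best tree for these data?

3

Character polarity is set by the outgroup: the derived state is whichever differs from the outgroup's state, so for III the derived state is '-', and for the remaining characters it is '+'.
Only D, G, and N show the derived state '+' for I, supporting them as a clade.
II (derived state '+') is shared by D and N — a synapomorphy uniting that clade.
III: derived state '-' in Q and Y only — synapomorphy for {Q, Y}.
Most parsimonious ingroup topology: (((D,N),G),(Y,Q)).
Changes per character on this tree: I: 1; II: 1; III: 1.
Total = 3.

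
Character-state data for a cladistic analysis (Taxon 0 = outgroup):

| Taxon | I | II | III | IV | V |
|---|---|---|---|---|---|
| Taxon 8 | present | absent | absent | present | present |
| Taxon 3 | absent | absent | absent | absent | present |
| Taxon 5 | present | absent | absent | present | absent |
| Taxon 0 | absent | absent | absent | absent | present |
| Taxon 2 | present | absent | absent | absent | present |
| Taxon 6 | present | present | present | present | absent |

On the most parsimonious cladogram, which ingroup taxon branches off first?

Taxon 3

Character polarity is set by the outgroup: the derived state is whichever differs from the outgroup's state, so for V the derived state is 'absent', and for the remaining characters it is 'present'.
Only Taxon 2, Taxon 5, Taxon 6, and Taxon 8 show the derived state 'present' for I, supporting them as a clade.
II: derived state 'present' in Taxon 6 only — an autapomorphy, so it tells us nothing about relationships among taxa.
III: derived state 'present' in Taxon 6 only — an autapomorphy, so it tells us nothing about relationships among taxa.
Only Taxon 5, Taxon 6, and Taxon 8 show the derived state 'present' for IV, supporting them as a clade.
V: derived state 'absent' in Taxon 5 and Taxon 6 only — synapomorphy for {Taxon 5, Taxon 6}.
Most parsimonious ingroup topology: (((Taxon 8,(Taxon 6,Taxon 5)),Taxon 2),Taxon 3).
Taxon 3 is sister to the clade containing all other ingroup taxa, so it is the earliest-diverging (most basal) ingroup lineage.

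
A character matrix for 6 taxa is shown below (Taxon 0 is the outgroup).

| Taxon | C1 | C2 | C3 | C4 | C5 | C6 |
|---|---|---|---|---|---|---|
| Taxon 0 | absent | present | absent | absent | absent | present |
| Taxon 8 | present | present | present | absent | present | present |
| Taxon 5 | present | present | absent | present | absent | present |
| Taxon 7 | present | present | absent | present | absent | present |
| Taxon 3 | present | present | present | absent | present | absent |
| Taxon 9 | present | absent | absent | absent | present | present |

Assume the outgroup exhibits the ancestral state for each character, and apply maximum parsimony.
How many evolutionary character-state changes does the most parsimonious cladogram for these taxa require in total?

Character polarity is set by the outgroup: the derived state is whichever differs from the outgroup's state, so for C2, C6 the derived state is 'absent', and for the remaining characters it is 'present'.
All ingroup taxa share the derived state 'present' for C1; it defines the ingroup but does not resolve relationships within it.
C2 (derived state 'absent') is unique to Taxon 9 (autapomorphy; uninformative for grouping).
Only Taxon 3 and Taxon 8 show the derived state 'present' for C3, supporting them as a clade.
C4 (derived state 'present') is shared by Taxon 5 and Taxon 7 — a synapomorphy uniting that clade.
C5 (derived state 'present') is shared by Taxon 3, Taxon 8, and Taxon 9 — a synapomorphy uniting that clade.
C6 (derived state 'absent') is unique to Taxon 3 (autapomorphy; uninformative for grouping).
Most parsimonious ingroup topology: (((Taxon 8,Taxon 3),Taxon 9),(Taxon 5,Taxon 7)).
Changes per character on this tree: C1: 1; C2: 1; C3: 1; C4: 1; C5: 1; C6: 1.
Total = 6.

6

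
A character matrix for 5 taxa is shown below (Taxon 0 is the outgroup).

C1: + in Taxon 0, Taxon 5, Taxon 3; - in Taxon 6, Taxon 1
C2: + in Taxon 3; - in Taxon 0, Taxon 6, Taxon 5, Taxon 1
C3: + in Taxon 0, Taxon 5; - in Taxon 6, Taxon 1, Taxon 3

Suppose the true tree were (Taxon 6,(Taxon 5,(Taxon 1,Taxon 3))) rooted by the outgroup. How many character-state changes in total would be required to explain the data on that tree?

Map each character onto (Taxon 6,(Taxon 5,(Taxon 1,Taxon 3))) (rooted by Taxon 0) and count the minimum state changes it requires (Fitch parsimony):
C1: 2; C2: 1; C3: 2.
Total tree length = 5.

5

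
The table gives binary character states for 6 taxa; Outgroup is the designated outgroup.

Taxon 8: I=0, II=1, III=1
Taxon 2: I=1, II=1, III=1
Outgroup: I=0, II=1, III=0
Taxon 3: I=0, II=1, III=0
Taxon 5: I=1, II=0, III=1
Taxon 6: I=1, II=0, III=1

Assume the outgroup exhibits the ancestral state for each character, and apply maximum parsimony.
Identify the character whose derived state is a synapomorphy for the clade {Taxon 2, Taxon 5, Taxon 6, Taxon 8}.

Character polarity is set by the outgroup: the derived state is whichever differs from the outgroup's state, so for II the derived state is '0', and for the remaining characters it is '1'.
Only Taxon 2, Taxon 5, and Taxon 6 show the derived state '1' for I, supporting them as a clade.
II (derived state '0') is shared by Taxon 5 and Taxon 6 — a synapomorphy uniting that clade.
Only Taxon 2, Taxon 5, Taxon 6, and Taxon 8 show the derived state '1' for III, supporting them as a clade.
Most parsimonious ingroup topology: (Taxon 3,(((Taxon 5,Taxon 6),Taxon 2),Taxon 8)).
The clade {Taxon 2, Taxon 5, Taxon 6, Taxon 8} is supported by III: its derived state '1' occurs in exactly those taxa and in no other taxon (including the outgroup).

III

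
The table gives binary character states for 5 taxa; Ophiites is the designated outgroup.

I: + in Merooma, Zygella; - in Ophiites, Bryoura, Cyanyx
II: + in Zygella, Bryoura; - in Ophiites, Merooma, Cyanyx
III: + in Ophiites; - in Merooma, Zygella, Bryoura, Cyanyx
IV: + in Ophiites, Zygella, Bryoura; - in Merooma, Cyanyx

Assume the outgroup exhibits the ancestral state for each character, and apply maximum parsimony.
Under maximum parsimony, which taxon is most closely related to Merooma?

Cyanyx

Character polarity is set by the outgroup: the derived state is whichever differs from the outgroup's state, so for III, IV the derived state is '-', and for the remaining characters it is '+'.
I (state '+') occurs in Merooma and Zygella but conflicts with the nesting implied by the other characters — most parsimoniously interpreted as homoplasy.
II (derived state '+') is shared by Bryoura and Zygella — a synapomorphy uniting that clade.
III (derived state '-') is shared by all ingroup taxa — unites the whole ingroup.
IV (derived state '-') is shared by Cyanyx and Merooma — a synapomorphy uniting that clade.
Most parsimonious ingroup topology: ((Merooma,Cyanyx),(Zygella,Bryoura)).
Merooma and Cyanyx form a cherry on this tree, so they are sister taxa.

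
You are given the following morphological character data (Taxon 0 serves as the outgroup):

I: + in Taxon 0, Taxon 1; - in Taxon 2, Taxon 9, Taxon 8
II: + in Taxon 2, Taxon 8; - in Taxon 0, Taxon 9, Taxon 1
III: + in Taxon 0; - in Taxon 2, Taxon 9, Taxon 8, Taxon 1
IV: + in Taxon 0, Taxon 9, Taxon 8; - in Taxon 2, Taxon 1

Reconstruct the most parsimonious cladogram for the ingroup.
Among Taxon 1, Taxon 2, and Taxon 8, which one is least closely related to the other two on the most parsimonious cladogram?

Character polarity is set by the outgroup: the derived state is whichever differs from the outgroup's state, so for I, III, IV the derived state is '-', and for the remaining characters it is '+'.
I (derived state '-') is shared by Taxon 2, Taxon 8, and Taxon 9 — a synapomorphy uniting that clade.
II (derived state '+') is shared by Taxon 2 and Taxon 8 — a synapomorphy uniting that clade.
All ingroup taxa share the derived state '-' for III; it defines the ingroup but does not resolve relationships within it.
IV (state '-') occurs in Taxon 1 and Taxon 2 but conflicts with the nesting implied by the other characters — most parsimoniously interpreted as homoplasy.
Most parsimonious ingroup topology: ((Taxon 9,(Taxon 2,Taxon 8)),Taxon 1).
Taxon 2 and Taxon 8 share a more recent common ancestor with each other than either does with Taxon 1, so Taxon 1 is the least closely related of the three.

Taxon 1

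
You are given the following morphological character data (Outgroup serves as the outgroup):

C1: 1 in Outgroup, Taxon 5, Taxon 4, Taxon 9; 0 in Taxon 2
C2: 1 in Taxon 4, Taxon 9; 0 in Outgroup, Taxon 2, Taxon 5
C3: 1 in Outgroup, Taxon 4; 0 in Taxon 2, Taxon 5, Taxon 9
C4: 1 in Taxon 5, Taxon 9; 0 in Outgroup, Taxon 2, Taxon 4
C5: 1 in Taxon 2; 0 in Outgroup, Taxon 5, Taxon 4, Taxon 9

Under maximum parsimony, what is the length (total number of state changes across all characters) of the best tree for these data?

6

Character polarity is set by the outgroup: the derived state is whichever differs from the outgroup's state, so for C1, C3 the derived state is '0', and for the remaining characters it is '1'.
C1: derived state '0' in Taxon 2 only — an autapomorphy, so it tells us nothing about relationships among taxa.
C2 (state '1') occurs in Taxon 4 and Taxon 9 but conflicts with the nesting implied by the other characters — most parsimoniously interpreted as homoplasy.
C3: derived state '0' in Taxon 2, Taxon 5, and Taxon 9 only — synapomorphy for {Taxon 2, Taxon 5, Taxon 9}.
Only Taxon 5 and Taxon 9 show the derived state '1' for C4, supporting them as a clade.
C5 (derived state '1') is unique to Taxon 2 (autapomorphy; uninformative for grouping).
Most parsimonious ingroup topology: (((Taxon 9,Taxon 5),Taxon 2),Taxon 4).
Changes per character on this tree: C1: 1; C2: 2; C3: 1; C4: 1; C5: 1.
Total = 6.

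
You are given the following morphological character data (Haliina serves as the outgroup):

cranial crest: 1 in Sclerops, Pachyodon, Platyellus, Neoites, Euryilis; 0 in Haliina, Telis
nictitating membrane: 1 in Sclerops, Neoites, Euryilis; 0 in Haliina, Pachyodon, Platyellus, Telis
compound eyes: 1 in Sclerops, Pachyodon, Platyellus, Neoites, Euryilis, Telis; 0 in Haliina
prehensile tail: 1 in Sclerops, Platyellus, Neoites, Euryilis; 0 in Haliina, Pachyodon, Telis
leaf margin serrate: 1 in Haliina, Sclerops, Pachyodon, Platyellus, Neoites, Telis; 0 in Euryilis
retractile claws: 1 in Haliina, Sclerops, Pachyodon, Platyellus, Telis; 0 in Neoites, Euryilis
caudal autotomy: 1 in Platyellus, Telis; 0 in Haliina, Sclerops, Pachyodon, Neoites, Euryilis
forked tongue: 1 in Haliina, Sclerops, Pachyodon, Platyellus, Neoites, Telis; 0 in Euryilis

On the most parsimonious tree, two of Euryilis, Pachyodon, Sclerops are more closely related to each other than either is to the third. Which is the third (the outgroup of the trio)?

Character polarity is set by the outgroup: the derived state is whichever differs from the outgroup's state, so for leaf margin serrate, retractile claws, forked tongue the derived state is '0', and for the remaining characters it is '1'.
cranial crest (derived state '1') is shared by Euryilis, Neoites, Pachyodon, Platyellus, and Sclerops — a synapomorphy uniting that clade.
nictitating membrane (derived state '1') is shared by Euryilis, Neoites, and Sclerops — a synapomorphy uniting that clade.
All ingroup taxa share the derived state '1' for compound eyes; it defines the ingroup but does not resolve relationships within it.
Only Euryilis, Neoites, Platyellus, and Sclerops show the derived state '1' for prehensile tail, supporting them as a clade.
leaf margin serrate: derived state '0' in Euryilis only — an autapomorphy, so it tells us nothing about relationships among taxa.
retractile claws: derived state '0' in Euryilis and Neoites only — synapomorphy for {Euryilis, Neoites}.
caudal autotomy groups Platyellus and Telis, which is incompatible with the clades supported by the remaining characters; treating it as convergent (homoplasy) costs fewer steps than any alternative tree.
forked tongue (derived state '0') is unique to Euryilis (autapomorphy; uninformative for grouping).
Most parsimonious ingroup topology: ((((Sclerops,(Neoites,Euryilis)),Platyellus),Pachyodon),Telis).
Euryilis and Sclerops share a more recent common ancestor with each other than either does with Pachyodon, so Pachyodon is the least closely related of the three.

Pachyodon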